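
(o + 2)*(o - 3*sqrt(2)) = o^2 - 3*sqrt(2)*o + 2*o - 6*sqrt(2)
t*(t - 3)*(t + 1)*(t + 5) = t^4 + 3*t^3 - 13*t^2 - 15*t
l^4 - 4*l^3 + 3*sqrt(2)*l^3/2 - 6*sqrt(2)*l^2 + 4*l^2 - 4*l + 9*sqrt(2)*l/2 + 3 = (l - 3)*(l - 1)*(l + sqrt(2)/2)*(l + sqrt(2))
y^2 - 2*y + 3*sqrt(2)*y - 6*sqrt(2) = (y - 2)*(y + 3*sqrt(2))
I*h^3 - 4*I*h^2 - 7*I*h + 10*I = (h - 5)*(h + 2)*(I*h - I)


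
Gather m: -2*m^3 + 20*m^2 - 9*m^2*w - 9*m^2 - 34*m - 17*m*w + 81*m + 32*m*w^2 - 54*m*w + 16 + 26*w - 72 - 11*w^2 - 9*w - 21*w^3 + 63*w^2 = -2*m^3 + m^2*(11 - 9*w) + m*(32*w^2 - 71*w + 47) - 21*w^3 + 52*w^2 + 17*w - 56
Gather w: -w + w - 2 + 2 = 0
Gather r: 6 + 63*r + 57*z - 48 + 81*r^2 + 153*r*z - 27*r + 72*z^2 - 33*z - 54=81*r^2 + r*(153*z + 36) + 72*z^2 + 24*z - 96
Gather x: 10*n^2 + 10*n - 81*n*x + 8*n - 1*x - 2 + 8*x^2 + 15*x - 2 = 10*n^2 + 18*n + 8*x^2 + x*(14 - 81*n) - 4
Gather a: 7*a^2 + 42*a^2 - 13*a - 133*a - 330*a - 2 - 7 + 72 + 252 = 49*a^2 - 476*a + 315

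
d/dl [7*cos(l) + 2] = -7*sin(l)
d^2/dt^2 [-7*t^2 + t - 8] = -14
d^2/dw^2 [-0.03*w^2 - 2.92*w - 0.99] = -0.0600000000000000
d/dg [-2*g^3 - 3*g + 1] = -6*g^2 - 3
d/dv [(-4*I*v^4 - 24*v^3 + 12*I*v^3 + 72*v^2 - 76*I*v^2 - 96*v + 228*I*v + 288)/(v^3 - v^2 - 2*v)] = (-4*I*v^6 + 8*I*v^5 + v^4*(-48 + 88*I) + v^3*(288 - 504*I) + v^2*(-1104 + 380*I) + 576*v + 576)/(v^6 - 2*v^5 - 3*v^4 + 4*v^3 + 4*v^2)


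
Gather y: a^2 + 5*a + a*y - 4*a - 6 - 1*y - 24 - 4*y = a^2 + a + y*(a - 5) - 30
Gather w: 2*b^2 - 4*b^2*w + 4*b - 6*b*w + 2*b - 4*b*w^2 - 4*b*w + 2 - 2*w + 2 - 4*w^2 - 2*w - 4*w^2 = 2*b^2 + 6*b + w^2*(-4*b - 8) + w*(-4*b^2 - 10*b - 4) + 4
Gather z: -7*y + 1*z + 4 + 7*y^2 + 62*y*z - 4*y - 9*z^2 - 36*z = 7*y^2 - 11*y - 9*z^2 + z*(62*y - 35) + 4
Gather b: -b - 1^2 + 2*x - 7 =-b + 2*x - 8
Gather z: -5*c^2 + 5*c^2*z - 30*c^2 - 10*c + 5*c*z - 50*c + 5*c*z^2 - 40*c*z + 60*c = -35*c^2 + 5*c*z^2 + z*(5*c^2 - 35*c)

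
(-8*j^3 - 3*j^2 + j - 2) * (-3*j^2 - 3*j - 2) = 24*j^5 + 33*j^4 + 22*j^3 + 9*j^2 + 4*j + 4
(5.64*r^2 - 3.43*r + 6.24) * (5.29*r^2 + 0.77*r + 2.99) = 29.8356*r^4 - 13.8019*r^3 + 47.2321*r^2 - 5.4509*r + 18.6576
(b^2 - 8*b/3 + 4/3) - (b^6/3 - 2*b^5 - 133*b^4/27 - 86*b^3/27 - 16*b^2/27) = -b^6/3 + 2*b^5 + 133*b^4/27 + 86*b^3/27 + 43*b^2/27 - 8*b/3 + 4/3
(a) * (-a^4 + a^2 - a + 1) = -a^5 + a^3 - a^2 + a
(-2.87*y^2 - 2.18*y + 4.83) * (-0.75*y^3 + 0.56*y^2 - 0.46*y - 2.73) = 2.1525*y^5 + 0.0278*y^4 - 3.5231*y^3 + 11.5427*y^2 + 3.7296*y - 13.1859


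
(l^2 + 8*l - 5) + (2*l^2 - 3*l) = 3*l^2 + 5*l - 5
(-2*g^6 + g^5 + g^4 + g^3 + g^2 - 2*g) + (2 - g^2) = -2*g^6 + g^5 + g^4 + g^3 - 2*g + 2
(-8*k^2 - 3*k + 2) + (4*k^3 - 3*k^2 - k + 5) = 4*k^3 - 11*k^2 - 4*k + 7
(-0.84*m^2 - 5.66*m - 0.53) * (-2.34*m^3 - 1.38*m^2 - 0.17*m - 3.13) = 1.9656*m^5 + 14.4036*m^4 + 9.1938*m^3 + 4.3228*m^2 + 17.8059*m + 1.6589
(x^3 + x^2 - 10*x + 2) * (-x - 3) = -x^4 - 4*x^3 + 7*x^2 + 28*x - 6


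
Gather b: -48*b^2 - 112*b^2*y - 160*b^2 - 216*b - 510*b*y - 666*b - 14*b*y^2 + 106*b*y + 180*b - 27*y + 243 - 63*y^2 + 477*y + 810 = b^2*(-112*y - 208) + b*(-14*y^2 - 404*y - 702) - 63*y^2 + 450*y + 1053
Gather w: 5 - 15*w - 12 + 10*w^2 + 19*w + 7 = 10*w^2 + 4*w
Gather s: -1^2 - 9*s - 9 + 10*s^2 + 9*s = 10*s^2 - 10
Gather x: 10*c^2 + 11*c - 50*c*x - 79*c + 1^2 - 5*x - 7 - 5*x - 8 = 10*c^2 - 68*c + x*(-50*c - 10) - 14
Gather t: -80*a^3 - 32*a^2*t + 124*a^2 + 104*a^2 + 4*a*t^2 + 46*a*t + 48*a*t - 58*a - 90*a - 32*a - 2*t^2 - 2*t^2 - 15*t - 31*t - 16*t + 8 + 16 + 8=-80*a^3 + 228*a^2 - 180*a + t^2*(4*a - 4) + t*(-32*a^2 + 94*a - 62) + 32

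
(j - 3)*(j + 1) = j^2 - 2*j - 3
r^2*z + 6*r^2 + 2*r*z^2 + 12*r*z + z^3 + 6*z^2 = (r + z)^2*(z + 6)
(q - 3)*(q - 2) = q^2 - 5*q + 6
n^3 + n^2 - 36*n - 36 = (n - 6)*(n + 1)*(n + 6)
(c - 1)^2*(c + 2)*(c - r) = c^4 - c^3*r - 3*c^2 + 3*c*r + 2*c - 2*r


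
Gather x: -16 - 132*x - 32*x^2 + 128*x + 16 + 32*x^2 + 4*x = 0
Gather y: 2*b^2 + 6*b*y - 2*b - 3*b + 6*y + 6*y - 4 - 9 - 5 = 2*b^2 - 5*b + y*(6*b + 12) - 18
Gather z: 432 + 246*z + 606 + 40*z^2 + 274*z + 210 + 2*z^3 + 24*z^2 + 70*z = 2*z^3 + 64*z^2 + 590*z + 1248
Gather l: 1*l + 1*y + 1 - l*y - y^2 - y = l*(1 - y) - y^2 + 1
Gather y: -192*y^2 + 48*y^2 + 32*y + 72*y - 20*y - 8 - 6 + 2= -144*y^2 + 84*y - 12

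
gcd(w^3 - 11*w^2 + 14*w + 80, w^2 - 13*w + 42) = 1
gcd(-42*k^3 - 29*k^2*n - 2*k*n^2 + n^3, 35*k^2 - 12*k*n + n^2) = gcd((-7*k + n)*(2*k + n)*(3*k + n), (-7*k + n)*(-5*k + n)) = 7*k - n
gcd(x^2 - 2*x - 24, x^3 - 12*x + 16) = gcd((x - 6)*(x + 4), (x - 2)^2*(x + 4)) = x + 4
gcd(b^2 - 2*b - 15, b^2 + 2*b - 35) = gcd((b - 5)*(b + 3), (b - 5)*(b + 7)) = b - 5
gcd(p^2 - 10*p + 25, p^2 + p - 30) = p - 5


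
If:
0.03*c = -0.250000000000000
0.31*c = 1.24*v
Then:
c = -8.33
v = -2.08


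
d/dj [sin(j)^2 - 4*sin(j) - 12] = 2*(sin(j) - 2)*cos(j)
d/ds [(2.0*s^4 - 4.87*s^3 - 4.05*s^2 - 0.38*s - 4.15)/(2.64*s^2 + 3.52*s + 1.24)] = (10.56*s^5 + 8.2632*s^4 - 24.3648*s^3 - 31.3692*s^2 + 11.868*s + 14.1368)/(6.9696*s^4 + 18.5856*s^3 + 18.9376*s^2 + 8.7296*s + 1.5376)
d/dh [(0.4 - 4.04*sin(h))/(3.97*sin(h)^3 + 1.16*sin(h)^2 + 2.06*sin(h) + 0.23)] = (32.0776*sin(h)^3 - 0.0776000000000003*sin(h)^2 - 0.928*sin(h) - 1.7532)*cos(h)/(15.7609*sin(h)^6 + 9.2104*sin(h)^5 + 17.702*sin(h)^4 + 6.6054*sin(h)^3 + 4.7772*sin(h)^2 + 0.9476*sin(h) + 0.0529)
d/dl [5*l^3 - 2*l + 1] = 15*l^2 - 2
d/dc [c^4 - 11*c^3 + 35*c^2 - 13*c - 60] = 4*c^3 - 33*c^2 + 70*c - 13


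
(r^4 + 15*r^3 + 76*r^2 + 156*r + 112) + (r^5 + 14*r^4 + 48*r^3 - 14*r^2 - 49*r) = r^5 + 15*r^4 + 63*r^3 + 62*r^2 + 107*r + 112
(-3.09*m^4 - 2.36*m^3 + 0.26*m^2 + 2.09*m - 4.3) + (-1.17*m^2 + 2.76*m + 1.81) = -3.09*m^4 - 2.36*m^3 - 0.91*m^2 + 4.85*m - 2.49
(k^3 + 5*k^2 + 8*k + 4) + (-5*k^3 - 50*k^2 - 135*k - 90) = -4*k^3 - 45*k^2 - 127*k - 86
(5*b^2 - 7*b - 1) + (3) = 5*b^2 - 7*b + 2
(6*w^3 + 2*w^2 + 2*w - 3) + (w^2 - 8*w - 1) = 6*w^3 + 3*w^2 - 6*w - 4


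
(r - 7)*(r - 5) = r^2 - 12*r + 35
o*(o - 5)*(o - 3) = o^3 - 8*o^2 + 15*o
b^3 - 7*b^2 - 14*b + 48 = (b - 8)*(b - 2)*(b + 3)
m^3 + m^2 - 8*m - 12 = (m - 3)*(m + 2)^2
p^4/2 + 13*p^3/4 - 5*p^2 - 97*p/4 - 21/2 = (p/2 + 1)*(p - 3)*(p + 1/2)*(p + 7)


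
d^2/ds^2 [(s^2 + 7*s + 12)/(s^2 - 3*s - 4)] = 4*(5*s^3 + 24*s^2 - 12*s + 44)/(s^6 - 9*s^5 + 15*s^4 + 45*s^3 - 60*s^2 - 144*s - 64)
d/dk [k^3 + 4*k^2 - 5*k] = 3*k^2 + 8*k - 5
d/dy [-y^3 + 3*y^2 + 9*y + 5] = -3*y^2 + 6*y + 9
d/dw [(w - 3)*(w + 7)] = 2*w + 4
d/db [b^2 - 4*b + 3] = 2*b - 4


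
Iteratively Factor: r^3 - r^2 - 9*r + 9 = (r - 1)*(r^2 - 9) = (r - 1)*(r + 3)*(r - 3)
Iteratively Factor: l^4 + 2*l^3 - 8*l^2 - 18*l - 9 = (l - 3)*(l^3 + 5*l^2 + 7*l + 3) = (l - 3)*(l + 1)*(l^2 + 4*l + 3) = (l - 3)*(l + 1)*(l + 3)*(l + 1)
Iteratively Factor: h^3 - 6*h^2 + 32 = (h - 4)*(h^2 - 2*h - 8) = (h - 4)^2*(h + 2)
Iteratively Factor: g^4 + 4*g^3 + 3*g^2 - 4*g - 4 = (g + 1)*(g^3 + 3*g^2 - 4) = (g + 1)*(g + 2)*(g^2 + g - 2) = (g + 1)*(g + 2)^2*(g - 1)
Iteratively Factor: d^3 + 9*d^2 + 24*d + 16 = (d + 1)*(d^2 + 8*d + 16) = (d + 1)*(d + 4)*(d + 4)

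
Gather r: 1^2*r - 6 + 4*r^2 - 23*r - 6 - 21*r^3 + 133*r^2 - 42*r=-21*r^3 + 137*r^2 - 64*r - 12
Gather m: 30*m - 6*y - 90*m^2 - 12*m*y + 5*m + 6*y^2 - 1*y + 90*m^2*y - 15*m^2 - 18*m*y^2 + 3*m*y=m^2*(90*y - 105) + m*(-18*y^2 - 9*y + 35) + 6*y^2 - 7*y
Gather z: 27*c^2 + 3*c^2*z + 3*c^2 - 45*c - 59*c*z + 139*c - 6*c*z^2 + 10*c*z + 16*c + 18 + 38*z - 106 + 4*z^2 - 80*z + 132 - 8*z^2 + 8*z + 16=30*c^2 + 110*c + z^2*(-6*c - 4) + z*(3*c^2 - 49*c - 34) + 60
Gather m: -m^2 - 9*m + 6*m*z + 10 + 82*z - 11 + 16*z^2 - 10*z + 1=-m^2 + m*(6*z - 9) + 16*z^2 + 72*z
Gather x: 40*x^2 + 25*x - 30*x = 40*x^2 - 5*x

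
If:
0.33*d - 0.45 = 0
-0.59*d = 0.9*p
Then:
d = 1.36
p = -0.89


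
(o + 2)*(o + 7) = o^2 + 9*o + 14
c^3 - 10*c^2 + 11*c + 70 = (c - 7)*(c - 5)*(c + 2)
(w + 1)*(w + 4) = w^2 + 5*w + 4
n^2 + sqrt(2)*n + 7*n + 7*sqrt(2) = (n + 7)*(n + sqrt(2))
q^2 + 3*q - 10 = (q - 2)*(q + 5)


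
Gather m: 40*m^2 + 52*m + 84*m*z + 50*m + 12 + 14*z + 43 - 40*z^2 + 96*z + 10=40*m^2 + m*(84*z + 102) - 40*z^2 + 110*z + 65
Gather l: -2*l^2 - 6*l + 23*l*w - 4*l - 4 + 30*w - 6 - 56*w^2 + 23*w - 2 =-2*l^2 + l*(23*w - 10) - 56*w^2 + 53*w - 12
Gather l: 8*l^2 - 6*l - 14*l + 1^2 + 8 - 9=8*l^2 - 20*l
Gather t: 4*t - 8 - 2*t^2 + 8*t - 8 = -2*t^2 + 12*t - 16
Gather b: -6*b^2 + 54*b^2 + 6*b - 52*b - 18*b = 48*b^2 - 64*b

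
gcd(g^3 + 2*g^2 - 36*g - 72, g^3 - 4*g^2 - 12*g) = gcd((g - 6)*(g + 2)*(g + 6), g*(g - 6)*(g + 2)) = g^2 - 4*g - 12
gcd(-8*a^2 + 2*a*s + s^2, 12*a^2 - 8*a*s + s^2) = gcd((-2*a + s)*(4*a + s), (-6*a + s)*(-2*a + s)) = -2*a + s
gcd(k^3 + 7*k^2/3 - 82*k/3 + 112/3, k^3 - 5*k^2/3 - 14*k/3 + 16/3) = k - 8/3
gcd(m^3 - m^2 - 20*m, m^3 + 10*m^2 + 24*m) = m^2 + 4*m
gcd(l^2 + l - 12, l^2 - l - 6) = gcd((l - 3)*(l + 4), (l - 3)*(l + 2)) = l - 3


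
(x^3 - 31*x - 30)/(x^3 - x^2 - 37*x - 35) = (x - 6)/(x - 7)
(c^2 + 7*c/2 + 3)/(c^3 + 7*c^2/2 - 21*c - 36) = (c + 2)/(c^2 + 2*c - 24)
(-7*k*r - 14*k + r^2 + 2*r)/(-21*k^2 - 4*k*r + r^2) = (r + 2)/(3*k + r)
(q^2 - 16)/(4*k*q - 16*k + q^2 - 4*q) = (q + 4)/(4*k + q)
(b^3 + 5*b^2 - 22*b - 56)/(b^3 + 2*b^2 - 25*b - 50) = (b^2 + 3*b - 28)/(b^2 - 25)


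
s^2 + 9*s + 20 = (s + 4)*(s + 5)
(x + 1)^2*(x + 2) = x^3 + 4*x^2 + 5*x + 2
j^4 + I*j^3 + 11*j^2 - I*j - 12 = (j - 1)*(j + 1)*(j - 3*I)*(j + 4*I)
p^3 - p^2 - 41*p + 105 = (p - 5)*(p - 3)*(p + 7)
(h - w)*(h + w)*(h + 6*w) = h^3 + 6*h^2*w - h*w^2 - 6*w^3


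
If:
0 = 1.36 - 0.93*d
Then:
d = 1.46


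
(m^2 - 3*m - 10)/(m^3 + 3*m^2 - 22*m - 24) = (m^2 - 3*m - 10)/(m^3 + 3*m^2 - 22*m - 24)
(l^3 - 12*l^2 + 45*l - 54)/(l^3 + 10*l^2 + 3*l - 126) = (l^2 - 9*l + 18)/(l^2 + 13*l + 42)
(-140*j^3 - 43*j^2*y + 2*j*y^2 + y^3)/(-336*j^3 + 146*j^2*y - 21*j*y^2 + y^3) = (20*j^2 + 9*j*y + y^2)/(48*j^2 - 14*j*y + y^2)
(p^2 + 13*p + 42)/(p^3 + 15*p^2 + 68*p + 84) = 1/(p + 2)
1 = 1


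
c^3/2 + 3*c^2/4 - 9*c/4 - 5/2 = (c/2 + 1/2)*(c - 2)*(c + 5/2)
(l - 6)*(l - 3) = l^2 - 9*l + 18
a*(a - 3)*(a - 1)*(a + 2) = a^4 - 2*a^3 - 5*a^2 + 6*a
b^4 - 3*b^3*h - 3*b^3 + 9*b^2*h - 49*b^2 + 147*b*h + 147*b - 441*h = (b - 7)*(b - 3)*(b + 7)*(b - 3*h)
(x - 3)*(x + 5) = x^2 + 2*x - 15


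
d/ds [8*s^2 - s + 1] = 16*s - 1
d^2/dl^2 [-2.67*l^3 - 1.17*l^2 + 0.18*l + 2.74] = -16.02*l - 2.34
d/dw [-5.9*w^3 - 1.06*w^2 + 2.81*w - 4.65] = -17.7*w^2 - 2.12*w + 2.81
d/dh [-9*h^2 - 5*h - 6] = -18*h - 5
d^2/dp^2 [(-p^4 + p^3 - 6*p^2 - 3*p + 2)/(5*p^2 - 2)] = 2*(-25*p^6 + 30*p^4 - 65*p^3 - 54*p^2 - 78*p - 4)/(125*p^6 - 150*p^4 + 60*p^2 - 8)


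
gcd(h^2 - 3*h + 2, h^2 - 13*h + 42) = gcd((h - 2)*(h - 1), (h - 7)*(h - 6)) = 1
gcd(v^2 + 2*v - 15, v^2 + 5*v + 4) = 1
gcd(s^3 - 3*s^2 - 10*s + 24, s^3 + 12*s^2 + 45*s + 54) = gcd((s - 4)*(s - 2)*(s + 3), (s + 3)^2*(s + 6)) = s + 3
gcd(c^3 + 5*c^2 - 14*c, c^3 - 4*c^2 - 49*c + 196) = c + 7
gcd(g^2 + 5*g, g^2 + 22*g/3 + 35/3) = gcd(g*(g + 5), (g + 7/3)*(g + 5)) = g + 5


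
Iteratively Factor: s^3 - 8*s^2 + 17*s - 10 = (s - 5)*(s^2 - 3*s + 2) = (s - 5)*(s - 1)*(s - 2)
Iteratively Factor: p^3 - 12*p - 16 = (p + 2)*(p^2 - 2*p - 8) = (p - 4)*(p + 2)*(p + 2)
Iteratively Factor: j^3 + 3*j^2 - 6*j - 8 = (j - 2)*(j^2 + 5*j + 4) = (j - 2)*(j + 1)*(j + 4)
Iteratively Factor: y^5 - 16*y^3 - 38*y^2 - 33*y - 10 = (y - 5)*(y^4 + 5*y^3 + 9*y^2 + 7*y + 2) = (y - 5)*(y + 1)*(y^3 + 4*y^2 + 5*y + 2) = (y - 5)*(y + 1)^2*(y^2 + 3*y + 2) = (y - 5)*(y + 1)^2*(y + 2)*(y + 1)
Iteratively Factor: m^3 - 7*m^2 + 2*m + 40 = (m + 2)*(m^2 - 9*m + 20) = (m - 5)*(m + 2)*(m - 4)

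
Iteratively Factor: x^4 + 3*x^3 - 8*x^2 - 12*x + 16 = (x - 2)*(x^3 + 5*x^2 + 2*x - 8) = (x - 2)*(x - 1)*(x^2 + 6*x + 8) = (x - 2)*(x - 1)*(x + 2)*(x + 4)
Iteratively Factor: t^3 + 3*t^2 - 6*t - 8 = (t + 4)*(t^2 - t - 2) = (t + 1)*(t + 4)*(t - 2)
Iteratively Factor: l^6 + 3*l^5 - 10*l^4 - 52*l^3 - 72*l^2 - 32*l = (l - 4)*(l^5 + 7*l^4 + 18*l^3 + 20*l^2 + 8*l) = (l - 4)*(l + 2)*(l^4 + 5*l^3 + 8*l^2 + 4*l) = (l - 4)*(l + 1)*(l + 2)*(l^3 + 4*l^2 + 4*l) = (l - 4)*(l + 1)*(l + 2)^2*(l^2 + 2*l) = (l - 4)*(l + 1)*(l + 2)^3*(l)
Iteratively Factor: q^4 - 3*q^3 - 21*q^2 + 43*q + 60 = (q - 5)*(q^3 + 2*q^2 - 11*q - 12) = (q - 5)*(q + 4)*(q^2 - 2*q - 3) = (q - 5)*(q + 1)*(q + 4)*(q - 3)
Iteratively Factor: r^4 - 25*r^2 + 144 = (r - 4)*(r^3 + 4*r^2 - 9*r - 36) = (r - 4)*(r - 3)*(r^2 + 7*r + 12) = (r - 4)*(r - 3)*(r + 3)*(r + 4)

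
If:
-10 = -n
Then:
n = 10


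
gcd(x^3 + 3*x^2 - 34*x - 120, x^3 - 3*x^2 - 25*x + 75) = x + 5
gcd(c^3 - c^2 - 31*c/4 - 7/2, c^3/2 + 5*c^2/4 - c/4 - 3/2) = c + 2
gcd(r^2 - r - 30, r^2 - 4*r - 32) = 1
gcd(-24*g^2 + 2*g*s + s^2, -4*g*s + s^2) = -4*g + s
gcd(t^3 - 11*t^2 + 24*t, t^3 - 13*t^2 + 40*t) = t^2 - 8*t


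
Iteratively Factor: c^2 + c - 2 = (c - 1)*(c + 2)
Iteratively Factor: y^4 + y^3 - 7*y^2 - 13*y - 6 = (y + 2)*(y^3 - y^2 - 5*y - 3) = (y - 3)*(y + 2)*(y^2 + 2*y + 1) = (y - 3)*(y + 1)*(y + 2)*(y + 1)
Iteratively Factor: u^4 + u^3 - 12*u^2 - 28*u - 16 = (u + 2)*(u^3 - u^2 - 10*u - 8) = (u - 4)*(u + 2)*(u^2 + 3*u + 2) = (u - 4)*(u + 2)^2*(u + 1)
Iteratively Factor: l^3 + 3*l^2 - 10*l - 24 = (l - 3)*(l^2 + 6*l + 8) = (l - 3)*(l + 4)*(l + 2)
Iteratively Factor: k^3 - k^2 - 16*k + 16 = (k - 4)*(k^2 + 3*k - 4) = (k - 4)*(k - 1)*(k + 4)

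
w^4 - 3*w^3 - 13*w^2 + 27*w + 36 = (w - 4)*(w - 3)*(w + 1)*(w + 3)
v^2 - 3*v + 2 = (v - 2)*(v - 1)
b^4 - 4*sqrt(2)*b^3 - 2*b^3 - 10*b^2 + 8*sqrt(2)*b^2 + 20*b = b*(b - 2)*(b - 5*sqrt(2))*(b + sqrt(2))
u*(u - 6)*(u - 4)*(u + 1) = u^4 - 9*u^3 + 14*u^2 + 24*u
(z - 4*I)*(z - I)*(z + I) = z^3 - 4*I*z^2 + z - 4*I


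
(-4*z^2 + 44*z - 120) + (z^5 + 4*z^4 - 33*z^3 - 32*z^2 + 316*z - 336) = z^5 + 4*z^4 - 33*z^3 - 36*z^2 + 360*z - 456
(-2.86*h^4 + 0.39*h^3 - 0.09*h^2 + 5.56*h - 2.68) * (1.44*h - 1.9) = -4.1184*h^5 + 5.9956*h^4 - 0.8706*h^3 + 8.1774*h^2 - 14.4232*h + 5.092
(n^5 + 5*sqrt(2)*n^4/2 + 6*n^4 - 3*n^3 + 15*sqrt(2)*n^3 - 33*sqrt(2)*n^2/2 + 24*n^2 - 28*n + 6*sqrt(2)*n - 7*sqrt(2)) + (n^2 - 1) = n^5 + 5*sqrt(2)*n^4/2 + 6*n^4 - 3*n^3 + 15*sqrt(2)*n^3 - 33*sqrt(2)*n^2/2 + 25*n^2 - 28*n + 6*sqrt(2)*n - 7*sqrt(2) - 1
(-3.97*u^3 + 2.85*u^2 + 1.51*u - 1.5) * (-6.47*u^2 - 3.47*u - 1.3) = 25.6859*u^5 - 4.6636*u^4 - 14.4982*u^3 + 0.7603*u^2 + 3.242*u + 1.95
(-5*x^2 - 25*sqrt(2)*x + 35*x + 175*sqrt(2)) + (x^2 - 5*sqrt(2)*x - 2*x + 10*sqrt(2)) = -4*x^2 - 30*sqrt(2)*x + 33*x + 185*sqrt(2)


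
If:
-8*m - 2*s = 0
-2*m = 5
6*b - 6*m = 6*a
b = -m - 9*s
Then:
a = -85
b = -175/2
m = -5/2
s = 10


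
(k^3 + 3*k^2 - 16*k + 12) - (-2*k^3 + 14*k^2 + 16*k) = 3*k^3 - 11*k^2 - 32*k + 12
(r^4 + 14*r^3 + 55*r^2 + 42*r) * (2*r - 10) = 2*r^5 + 18*r^4 - 30*r^3 - 466*r^2 - 420*r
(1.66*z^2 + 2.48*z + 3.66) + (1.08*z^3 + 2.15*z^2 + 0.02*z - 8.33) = 1.08*z^3 + 3.81*z^2 + 2.5*z - 4.67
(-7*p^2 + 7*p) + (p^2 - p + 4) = -6*p^2 + 6*p + 4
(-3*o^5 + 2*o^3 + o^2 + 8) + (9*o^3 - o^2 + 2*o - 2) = -3*o^5 + 11*o^3 + 2*o + 6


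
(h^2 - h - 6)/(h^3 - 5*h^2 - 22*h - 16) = (h - 3)/(h^2 - 7*h - 8)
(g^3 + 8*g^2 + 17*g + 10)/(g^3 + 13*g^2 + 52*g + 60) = (g + 1)/(g + 6)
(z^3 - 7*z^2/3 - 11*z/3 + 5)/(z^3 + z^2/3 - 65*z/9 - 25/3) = 3*(z - 1)/(3*z + 5)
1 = 1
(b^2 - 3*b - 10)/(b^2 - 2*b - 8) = (b - 5)/(b - 4)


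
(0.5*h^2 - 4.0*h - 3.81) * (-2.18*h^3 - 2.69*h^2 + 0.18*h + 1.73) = -1.09*h^5 + 7.375*h^4 + 19.1558*h^3 + 10.3939*h^2 - 7.6058*h - 6.5913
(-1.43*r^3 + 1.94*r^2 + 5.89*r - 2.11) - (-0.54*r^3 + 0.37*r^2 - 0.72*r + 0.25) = -0.89*r^3 + 1.57*r^2 + 6.61*r - 2.36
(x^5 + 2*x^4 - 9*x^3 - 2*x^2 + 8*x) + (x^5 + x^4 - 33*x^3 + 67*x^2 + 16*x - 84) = 2*x^5 + 3*x^4 - 42*x^3 + 65*x^2 + 24*x - 84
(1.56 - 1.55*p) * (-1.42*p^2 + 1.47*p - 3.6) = 2.201*p^3 - 4.4937*p^2 + 7.8732*p - 5.616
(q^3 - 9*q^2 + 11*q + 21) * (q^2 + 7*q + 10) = q^5 - 2*q^4 - 42*q^3 + 8*q^2 + 257*q + 210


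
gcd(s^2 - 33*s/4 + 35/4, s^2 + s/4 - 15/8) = s - 5/4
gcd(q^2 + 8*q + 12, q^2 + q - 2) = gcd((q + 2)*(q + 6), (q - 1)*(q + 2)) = q + 2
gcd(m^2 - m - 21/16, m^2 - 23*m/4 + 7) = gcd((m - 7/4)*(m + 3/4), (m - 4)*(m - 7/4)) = m - 7/4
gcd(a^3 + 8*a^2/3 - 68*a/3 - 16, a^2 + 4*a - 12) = a + 6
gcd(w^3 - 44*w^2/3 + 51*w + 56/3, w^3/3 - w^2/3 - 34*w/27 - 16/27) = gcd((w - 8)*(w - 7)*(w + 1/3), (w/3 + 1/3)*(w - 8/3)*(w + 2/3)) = 1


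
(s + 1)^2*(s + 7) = s^3 + 9*s^2 + 15*s + 7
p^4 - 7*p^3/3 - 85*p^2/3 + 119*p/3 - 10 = (p - 6)*(p - 1)*(p - 1/3)*(p + 5)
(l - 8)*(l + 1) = l^2 - 7*l - 8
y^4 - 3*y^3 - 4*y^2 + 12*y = y*(y - 3)*(y - 2)*(y + 2)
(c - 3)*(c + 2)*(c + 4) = c^3 + 3*c^2 - 10*c - 24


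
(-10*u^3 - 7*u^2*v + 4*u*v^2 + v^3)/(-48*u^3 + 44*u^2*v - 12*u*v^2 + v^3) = (5*u^2 + 6*u*v + v^2)/(24*u^2 - 10*u*v + v^2)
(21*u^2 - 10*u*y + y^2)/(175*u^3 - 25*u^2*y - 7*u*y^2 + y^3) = (-3*u + y)/(-25*u^2 + y^2)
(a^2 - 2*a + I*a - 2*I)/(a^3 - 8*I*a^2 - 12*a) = (a^2 + a*(-2 + I) - 2*I)/(a*(a^2 - 8*I*a - 12))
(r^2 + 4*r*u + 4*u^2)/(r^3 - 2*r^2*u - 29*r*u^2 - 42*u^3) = (r + 2*u)/(r^2 - 4*r*u - 21*u^2)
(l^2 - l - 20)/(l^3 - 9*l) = (l^2 - l - 20)/(l*(l^2 - 9))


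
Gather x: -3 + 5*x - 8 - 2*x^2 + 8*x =-2*x^2 + 13*x - 11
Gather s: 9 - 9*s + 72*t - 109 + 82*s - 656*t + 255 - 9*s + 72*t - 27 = 64*s - 512*t + 128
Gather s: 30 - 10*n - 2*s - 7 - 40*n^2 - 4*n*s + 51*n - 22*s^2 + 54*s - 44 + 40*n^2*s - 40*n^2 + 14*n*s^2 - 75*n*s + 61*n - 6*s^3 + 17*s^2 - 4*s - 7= -80*n^2 + 102*n - 6*s^3 + s^2*(14*n - 5) + s*(40*n^2 - 79*n + 48) - 28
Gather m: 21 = 21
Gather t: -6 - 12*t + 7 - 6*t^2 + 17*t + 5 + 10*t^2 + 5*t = 4*t^2 + 10*t + 6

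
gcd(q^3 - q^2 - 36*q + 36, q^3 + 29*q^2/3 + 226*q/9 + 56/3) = q + 6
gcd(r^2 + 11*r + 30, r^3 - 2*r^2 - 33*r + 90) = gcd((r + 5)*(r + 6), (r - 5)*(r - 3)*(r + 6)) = r + 6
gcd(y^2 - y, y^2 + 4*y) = y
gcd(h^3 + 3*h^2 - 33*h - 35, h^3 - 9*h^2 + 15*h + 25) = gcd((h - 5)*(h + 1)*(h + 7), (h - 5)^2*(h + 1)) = h^2 - 4*h - 5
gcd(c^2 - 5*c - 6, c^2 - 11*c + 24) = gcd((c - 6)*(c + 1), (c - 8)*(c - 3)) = 1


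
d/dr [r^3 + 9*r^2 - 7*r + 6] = 3*r^2 + 18*r - 7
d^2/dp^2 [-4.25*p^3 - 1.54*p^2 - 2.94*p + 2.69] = -25.5*p - 3.08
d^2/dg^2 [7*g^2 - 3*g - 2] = 14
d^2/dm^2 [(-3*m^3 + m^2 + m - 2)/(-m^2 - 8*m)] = 2*(199*m^3 + 6*m^2 + 48*m + 128)/(m^3*(m^3 + 24*m^2 + 192*m + 512))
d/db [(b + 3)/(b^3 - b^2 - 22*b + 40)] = (b^3 - b^2 - 22*b + (b + 3)*(-3*b^2 + 2*b + 22) + 40)/(b^3 - b^2 - 22*b + 40)^2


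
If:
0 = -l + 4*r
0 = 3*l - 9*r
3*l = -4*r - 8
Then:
No Solution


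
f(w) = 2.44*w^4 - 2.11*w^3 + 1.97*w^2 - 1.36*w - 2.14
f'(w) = 9.76*w^3 - 6.33*w^2 + 3.94*w - 1.36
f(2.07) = 29.57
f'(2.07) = 66.24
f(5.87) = 2527.94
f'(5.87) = 1777.73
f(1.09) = -0.57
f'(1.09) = 8.05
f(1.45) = 4.38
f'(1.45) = 20.80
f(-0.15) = -1.88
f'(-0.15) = -2.13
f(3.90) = 461.84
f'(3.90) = 496.68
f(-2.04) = 69.00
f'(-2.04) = -118.60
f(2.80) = 113.15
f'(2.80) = 174.30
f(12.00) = 47214.98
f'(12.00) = 15999.68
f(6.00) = 2767.10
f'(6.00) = 1902.56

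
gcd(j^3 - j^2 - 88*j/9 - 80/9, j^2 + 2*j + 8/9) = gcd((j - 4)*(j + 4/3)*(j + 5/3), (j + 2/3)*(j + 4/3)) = j + 4/3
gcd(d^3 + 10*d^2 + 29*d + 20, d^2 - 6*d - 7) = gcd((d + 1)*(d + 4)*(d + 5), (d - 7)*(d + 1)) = d + 1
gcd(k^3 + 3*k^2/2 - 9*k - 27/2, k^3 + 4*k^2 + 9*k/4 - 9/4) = k^2 + 9*k/2 + 9/2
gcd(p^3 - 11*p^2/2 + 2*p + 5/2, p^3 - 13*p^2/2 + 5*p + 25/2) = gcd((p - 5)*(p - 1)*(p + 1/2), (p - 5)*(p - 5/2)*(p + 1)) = p - 5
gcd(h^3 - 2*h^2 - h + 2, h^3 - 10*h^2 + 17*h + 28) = h + 1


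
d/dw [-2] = 0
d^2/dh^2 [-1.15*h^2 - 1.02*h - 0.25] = -2.30000000000000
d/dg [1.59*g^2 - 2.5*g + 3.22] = 3.18*g - 2.5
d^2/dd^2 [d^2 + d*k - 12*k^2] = 2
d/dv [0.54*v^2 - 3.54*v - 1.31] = 1.08*v - 3.54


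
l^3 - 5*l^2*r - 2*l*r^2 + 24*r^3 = (l - 4*r)*(l - 3*r)*(l + 2*r)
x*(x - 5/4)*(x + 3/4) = x^3 - x^2/2 - 15*x/16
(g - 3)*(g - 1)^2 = g^3 - 5*g^2 + 7*g - 3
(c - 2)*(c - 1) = c^2 - 3*c + 2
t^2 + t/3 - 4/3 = (t - 1)*(t + 4/3)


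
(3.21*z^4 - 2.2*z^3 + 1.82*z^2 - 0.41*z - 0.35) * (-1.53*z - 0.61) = -4.9113*z^5 + 1.4079*z^4 - 1.4426*z^3 - 0.4829*z^2 + 0.7856*z + 0.2135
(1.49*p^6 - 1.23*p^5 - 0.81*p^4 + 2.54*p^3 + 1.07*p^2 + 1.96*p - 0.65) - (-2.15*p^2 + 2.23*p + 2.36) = 1.49*p^6 - 1.23*p^5 - 0.81*p^4 + 2.54*p^3 + 3.22*p^2 - 0.27*p - 3.01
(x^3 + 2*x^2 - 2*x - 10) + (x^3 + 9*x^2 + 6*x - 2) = 2*x^3 + 11*x^2 + 4*x - 12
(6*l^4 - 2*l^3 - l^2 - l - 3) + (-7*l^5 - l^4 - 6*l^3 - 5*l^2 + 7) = -7*l^5 + 5*l^4 - 8*l^3 - 6*l^2 - l + 4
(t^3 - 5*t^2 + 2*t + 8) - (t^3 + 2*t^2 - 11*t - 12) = -7*t^2 + 13*t + 20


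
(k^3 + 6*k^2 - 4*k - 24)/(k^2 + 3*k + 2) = (k^2 + 4*k - 12)/(k + 1)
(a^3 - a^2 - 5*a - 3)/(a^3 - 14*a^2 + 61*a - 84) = (a^2 + 2*a + 1)/(a^2 - 11*a + 28)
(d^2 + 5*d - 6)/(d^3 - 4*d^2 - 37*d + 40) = (d + 6)/(d^2 - 3*d - 40)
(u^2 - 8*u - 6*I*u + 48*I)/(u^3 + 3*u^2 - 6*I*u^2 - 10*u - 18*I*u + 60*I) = (u - 8)/(u^2 + 3*u - 10)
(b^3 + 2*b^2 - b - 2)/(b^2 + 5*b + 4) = (b^2 + b - 2)/(b + 4)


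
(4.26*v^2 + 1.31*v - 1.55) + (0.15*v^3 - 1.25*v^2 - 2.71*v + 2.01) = 0.15*v^3 + 3.01*v^2 - 1.4*v + 0.46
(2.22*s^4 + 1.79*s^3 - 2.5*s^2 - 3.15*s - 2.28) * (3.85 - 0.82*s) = -1.8204*s^5 + 7.0792*s^4 + 8.9415*s^3 - 7.042*s^2 - 10.2579*s - 8.778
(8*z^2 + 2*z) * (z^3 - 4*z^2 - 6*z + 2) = 8*z^5 - 30*z^4 - 56*z^3 + 4*z^2 + 4*z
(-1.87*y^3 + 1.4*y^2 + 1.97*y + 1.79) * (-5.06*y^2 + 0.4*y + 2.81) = 9.4622*y^5 - 7.832*y^4 - 14.6629*y^3 - 4.3354*y^2 + 6.2517*y + 5.0299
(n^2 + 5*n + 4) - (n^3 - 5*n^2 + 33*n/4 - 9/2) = -n^3 + 6*n^2 - 13*n/4 + 17/2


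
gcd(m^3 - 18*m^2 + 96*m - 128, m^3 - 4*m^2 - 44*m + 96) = m^2 - 10*m + 16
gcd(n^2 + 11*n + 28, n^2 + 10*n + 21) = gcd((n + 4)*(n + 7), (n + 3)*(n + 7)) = n + 7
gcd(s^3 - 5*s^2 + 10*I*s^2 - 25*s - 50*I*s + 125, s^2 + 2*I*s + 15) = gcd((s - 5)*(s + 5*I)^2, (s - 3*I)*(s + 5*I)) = s + 5*I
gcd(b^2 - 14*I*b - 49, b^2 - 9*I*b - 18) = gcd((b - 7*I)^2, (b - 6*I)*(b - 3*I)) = 1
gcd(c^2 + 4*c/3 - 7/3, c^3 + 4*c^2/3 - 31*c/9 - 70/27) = c + 7/3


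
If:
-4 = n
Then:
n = -4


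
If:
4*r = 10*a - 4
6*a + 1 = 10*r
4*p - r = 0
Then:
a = 11/19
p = 17/152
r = 17/38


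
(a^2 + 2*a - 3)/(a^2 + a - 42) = (a^2 + 2*a - 3)/(a^2 + a - 42)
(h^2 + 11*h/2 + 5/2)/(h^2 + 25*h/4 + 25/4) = 2*(2*h + 1)/(4*h + 5)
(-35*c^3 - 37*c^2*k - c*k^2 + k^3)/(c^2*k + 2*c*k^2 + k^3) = (-35*c^2 - 2*c*k + k^2)/(k*(c + k))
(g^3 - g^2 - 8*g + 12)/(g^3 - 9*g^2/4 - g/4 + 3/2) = 4*(g^2 + g - 6)/(4*g^2 - g - 3)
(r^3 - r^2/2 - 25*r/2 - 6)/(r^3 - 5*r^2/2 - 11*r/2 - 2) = (r + 3)/(r + 1)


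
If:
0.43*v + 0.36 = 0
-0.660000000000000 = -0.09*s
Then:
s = 7.33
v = -0.84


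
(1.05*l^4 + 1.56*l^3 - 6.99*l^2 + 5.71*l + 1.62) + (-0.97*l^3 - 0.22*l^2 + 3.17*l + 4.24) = 1.05*l^4 + 0.59*l^3 - 7.21*l^2 + 8.88*l + 5.86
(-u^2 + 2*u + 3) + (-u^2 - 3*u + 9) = -2*u^2 - u + 12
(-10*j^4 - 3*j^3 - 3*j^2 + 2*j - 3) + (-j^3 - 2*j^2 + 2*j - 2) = -10*j^4 - 4*j^3 - 5*j^2 + 4*j - 5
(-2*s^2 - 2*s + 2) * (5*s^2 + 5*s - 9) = -10*s^4 - 20*s^3 + 18*s^2 + 28*s - 18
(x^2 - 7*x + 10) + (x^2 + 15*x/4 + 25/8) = 2*x^2 - 13*x/4 + 105/8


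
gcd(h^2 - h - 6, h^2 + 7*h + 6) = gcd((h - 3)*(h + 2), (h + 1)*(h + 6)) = 1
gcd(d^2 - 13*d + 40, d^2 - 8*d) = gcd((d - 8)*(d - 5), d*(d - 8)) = d - 8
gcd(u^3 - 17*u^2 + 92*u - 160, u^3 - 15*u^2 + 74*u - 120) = u^2 - 9*u + 20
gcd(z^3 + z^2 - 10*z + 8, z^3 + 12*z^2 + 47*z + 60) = z + 4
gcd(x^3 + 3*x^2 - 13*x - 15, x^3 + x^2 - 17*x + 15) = x^2 + 2*x - 15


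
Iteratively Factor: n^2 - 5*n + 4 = (n - 1)*(n - 4)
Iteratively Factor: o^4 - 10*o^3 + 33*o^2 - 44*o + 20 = (o - 2)*(o^3 - 8*o^2 + 17*o - 10) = (o - 5)*(o - 2)*(o^2 - 3*o + 2) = (o - 5)*(o - 2)^2*(o - 1)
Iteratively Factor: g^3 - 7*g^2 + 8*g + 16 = (g - 4)*(g^2 - 3*g - 4) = (g - 4)*(g + 1)*(g - 4)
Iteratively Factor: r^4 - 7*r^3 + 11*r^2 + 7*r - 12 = (r + 1)*(r^3 - 8*r^2 + 19*r - 12) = (r - 4)*(r + 1)*(r^2 - 4*r + 3) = (r - 4)*(r - 3)*(r + 1)*(r - 1)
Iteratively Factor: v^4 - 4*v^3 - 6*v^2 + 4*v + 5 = (v - 5)*(v^3 + v^2 - v - 1) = (v - 5)*(v + 1)*(v^2 - 1) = (v - 5)*(v - 1)*(v + 1)*(v + 1)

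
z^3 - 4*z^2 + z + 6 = (z - 3)*(z - 2)*(z + 1)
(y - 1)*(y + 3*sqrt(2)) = y^2 - y + 3*sqrt(2)*y - 3*sqrt(2)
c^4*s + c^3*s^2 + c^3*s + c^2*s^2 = c^2*(c + s)*(c*s + s)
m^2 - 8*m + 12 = (m - 6)*(m - 2)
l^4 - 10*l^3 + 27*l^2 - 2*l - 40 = (l - 5)*(l - 4)*(l - 2)*(l + 1)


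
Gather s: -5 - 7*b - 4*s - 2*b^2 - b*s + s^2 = -2*b^2 - 7*b + s^2 + s*(-b - 4) - 5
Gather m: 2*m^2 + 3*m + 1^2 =2*m^2 + 3*m + 1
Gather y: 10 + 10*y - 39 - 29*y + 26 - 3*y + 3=-22*y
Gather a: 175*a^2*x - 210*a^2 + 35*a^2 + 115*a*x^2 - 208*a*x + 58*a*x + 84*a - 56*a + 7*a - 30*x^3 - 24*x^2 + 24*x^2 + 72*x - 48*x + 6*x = a^2*(175*x - 175) + a*(115*x^2 - 150*x + 35) - 30*x^3 + 30*x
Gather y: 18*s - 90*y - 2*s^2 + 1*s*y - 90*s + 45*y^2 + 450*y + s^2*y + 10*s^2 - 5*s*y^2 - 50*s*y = 8*s^2 - 72*s + y^2*(45 - 5*s) + y*(s^2 - 49*s + 360)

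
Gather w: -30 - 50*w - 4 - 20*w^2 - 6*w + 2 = -20*w^2 - 56*w - 32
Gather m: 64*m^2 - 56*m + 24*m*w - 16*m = 64*m^2 + m*(24*w - 72)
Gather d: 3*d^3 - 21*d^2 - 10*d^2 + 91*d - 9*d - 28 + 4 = 3*d^3 - 31*d^2 + 82*d - 24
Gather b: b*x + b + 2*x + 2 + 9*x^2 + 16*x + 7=b*(x + 1) + 9*x^2 + 18*x + 9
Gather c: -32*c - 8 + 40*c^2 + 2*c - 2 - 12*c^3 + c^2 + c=-12*c^3 + 41*c^2 - 29*c - 10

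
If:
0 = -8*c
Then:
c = 0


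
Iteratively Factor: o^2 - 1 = (o + 1)*(o - 1)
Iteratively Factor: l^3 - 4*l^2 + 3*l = (l)*(l^2 - 4*l + 3) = l*(l - 3)*(l - 1)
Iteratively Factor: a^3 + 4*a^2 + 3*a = (a + 3)*(a^2 + a) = a*(a + 3)*(a + 1)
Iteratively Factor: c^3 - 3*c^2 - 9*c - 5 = (c + 1)*(c^2 - 4*c - 5) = (c + 1)^2*(c - 5)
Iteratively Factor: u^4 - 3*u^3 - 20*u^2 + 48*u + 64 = (u - 4)*(u^3 + u^2 - 16*u - 16) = (u - 4)*(u + 4)*(u^2 - 3*u - 4) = (u - 4)^2*(u + 4)*(u + 1)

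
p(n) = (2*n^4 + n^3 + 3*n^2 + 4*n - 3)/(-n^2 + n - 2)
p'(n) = (2*n - 1)*(2*n^4 + n^3 + 3*n^2 + 4*n - 3)/(-n^2 + n - 2)^2 + (8*n^3 + 3*n^2 + 6*n + 4)/(-n^2 + n - 2) = (-4*n^5 + 5*n^4 - 14*n^3 + n^2 - 18*n - 5)/(n^4 - 2*n^3 + 5*n^2 - 4*n + 4)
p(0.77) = -1.66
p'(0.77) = -7.22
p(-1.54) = -0.94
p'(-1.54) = 3.98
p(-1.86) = -2.38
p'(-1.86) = 5.06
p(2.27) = -17.68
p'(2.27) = -13.12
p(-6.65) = -70.36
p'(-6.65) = 23.64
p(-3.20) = -12.43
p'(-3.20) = 10.02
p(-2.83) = -8.98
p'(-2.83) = 8.60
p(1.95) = -13.64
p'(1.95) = -12.17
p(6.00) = -91.78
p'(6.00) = -27.08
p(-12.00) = -253.96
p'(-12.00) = 45.01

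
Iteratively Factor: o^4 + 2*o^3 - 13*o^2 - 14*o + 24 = (o - 3)*(o^3 + 5*o^2 + 2*o - 8) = (o - 3)*(o - 1)*(o^2 + 6*o + 8) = (o - 3)*(o - 1)*(o + 2)*(o + 4)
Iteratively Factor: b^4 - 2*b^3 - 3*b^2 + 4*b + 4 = (b + 1)*(b^3 - 3*b^2 + 4) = (b - 2)*(b + 1)*(b^2 - b - 2) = (b - 2)^2*(b + 1)*(b + 1)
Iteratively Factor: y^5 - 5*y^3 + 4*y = (y - 1)*(y^4 + y^3 - 4*y^2 - 4*y) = (y - 1)*(y + 1)*(y^3 - 4*y) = (y - 1)*(y + 1)*(y + 2)*(y^2 - 2*y) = y*(y - 1)*(y + 1)*(y + 2)*(y - 2)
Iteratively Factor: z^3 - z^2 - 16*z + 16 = (z - 4)*(z^2 + 3*z - 4) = (z - 4)*(z + 4)*(z - 1)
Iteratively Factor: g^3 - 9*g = (g + 3)*(g^2 - 3*g) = g*(g + 3)*(g - 3)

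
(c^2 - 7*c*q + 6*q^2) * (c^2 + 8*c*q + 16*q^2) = c^4 + c^3*q - 34*c^2*q^2 - 64*c*q^3 + 96*q^4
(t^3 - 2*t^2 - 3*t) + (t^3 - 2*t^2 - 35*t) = 2*t^3 - 4*t^2 - 38*t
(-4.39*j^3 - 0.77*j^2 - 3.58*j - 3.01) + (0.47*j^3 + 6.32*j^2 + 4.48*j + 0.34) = -3.92*j^3 + 5.55*j^2 + 0.9*j - 2.67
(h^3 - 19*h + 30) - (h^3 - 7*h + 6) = 24 - 12*h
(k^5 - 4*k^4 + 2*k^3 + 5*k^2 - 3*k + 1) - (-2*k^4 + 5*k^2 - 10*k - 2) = k^5 - 2*k^4 + 2*k^3 + 7*k + 3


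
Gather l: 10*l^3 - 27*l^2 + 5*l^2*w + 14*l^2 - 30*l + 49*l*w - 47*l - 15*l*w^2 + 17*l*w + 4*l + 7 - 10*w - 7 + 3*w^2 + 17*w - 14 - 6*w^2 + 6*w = 10*l^3 + l^2*(5*w - 13) + l*(-15*w^2 + 66*w - 73) - 3*w^2 + 13*w - 14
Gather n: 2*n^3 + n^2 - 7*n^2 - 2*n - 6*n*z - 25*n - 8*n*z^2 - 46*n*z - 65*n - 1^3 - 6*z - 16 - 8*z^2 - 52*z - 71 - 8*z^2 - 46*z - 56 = 2*n^3 - 6*n^2 + n*(-8*z^2 - 52*z - 92) - 16*z^2 - 104*z - 144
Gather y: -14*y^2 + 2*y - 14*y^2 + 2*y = -28*y^2 + 4*y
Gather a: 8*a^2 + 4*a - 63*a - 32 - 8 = 8*a^2 - 59*a - 40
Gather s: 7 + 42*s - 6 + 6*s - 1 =48*s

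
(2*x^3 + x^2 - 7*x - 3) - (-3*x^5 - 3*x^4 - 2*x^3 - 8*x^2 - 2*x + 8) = 3*x^5 + 3*x^4 + 4*x^3 + 9*x^2 - 5*x - 11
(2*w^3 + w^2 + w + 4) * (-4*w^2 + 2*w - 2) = -8*w^5 - 6*w^3 - 16*w^2 + 6*w - 8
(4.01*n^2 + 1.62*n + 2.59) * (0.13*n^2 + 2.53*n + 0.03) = 0.5213*n^4 + 10.3559*n^3 + 4.5556*n^2 + 6.6013*n + 0.0777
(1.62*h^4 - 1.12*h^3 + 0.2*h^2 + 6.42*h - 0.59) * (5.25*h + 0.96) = 8.505*h^5 - 4.3248*h^4 - 0.0252000000000001*h^3 + 33.897*h^2 + 3.0657*h - 0.5664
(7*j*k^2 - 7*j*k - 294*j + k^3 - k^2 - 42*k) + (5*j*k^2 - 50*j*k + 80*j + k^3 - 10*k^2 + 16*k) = 12*j*k^2 - 57*j*k - 214*j + 2*k^3 - 11*k^2 - 26*k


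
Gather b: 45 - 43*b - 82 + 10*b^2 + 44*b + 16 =10*b^2 + b - 21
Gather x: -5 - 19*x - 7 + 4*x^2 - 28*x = 4*x^2 - 47*x - 12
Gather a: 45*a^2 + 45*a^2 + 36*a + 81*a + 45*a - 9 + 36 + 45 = 90*a^2 + 162*a + 72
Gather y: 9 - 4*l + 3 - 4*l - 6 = 6 - 8*l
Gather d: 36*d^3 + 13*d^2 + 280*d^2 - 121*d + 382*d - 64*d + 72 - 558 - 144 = 36*d^3 + 293*d^2 + 197*d - 630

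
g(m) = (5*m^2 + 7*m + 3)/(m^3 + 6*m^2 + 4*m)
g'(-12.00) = -0.10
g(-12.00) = -0.70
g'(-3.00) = -0.93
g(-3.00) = 1.80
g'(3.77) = -0.10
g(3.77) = 0.65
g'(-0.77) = 4533.23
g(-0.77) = 27.53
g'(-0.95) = 3.75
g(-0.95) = 1.14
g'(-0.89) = 9.33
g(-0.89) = 1.50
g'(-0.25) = -11.55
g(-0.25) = -2.44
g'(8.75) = -0.03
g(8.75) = 0.38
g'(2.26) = -0.21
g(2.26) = 0.87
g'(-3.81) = -2.21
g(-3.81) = 2.96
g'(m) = (10*m + 7)/(m^3 + 6*m^2 + 4*m) + (-3*m^2 - 12*m - 4)*(5*m^2 + 7*m + 3)/(m^3 + 6*m^2 + 4*m)^2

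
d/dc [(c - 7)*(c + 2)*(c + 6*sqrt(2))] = 3*c^2 - 10*c + 12*sqrt(2)*c - 30*sqrt(2) - 14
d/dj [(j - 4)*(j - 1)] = 2*j - 5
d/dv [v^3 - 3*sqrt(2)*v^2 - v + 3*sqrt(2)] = 3*v^2 - 6*sqrt(2)*v - 1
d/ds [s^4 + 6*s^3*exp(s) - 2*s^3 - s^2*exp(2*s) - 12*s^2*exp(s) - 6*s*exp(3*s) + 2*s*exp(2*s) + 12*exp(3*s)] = 6*s^3*exp(s) + 4*s^3 - 2*s^2*exp(2*s) + 6*s^2*exp(s) - 6*s^2 - 18*s*exp(3*s) + 2*s*exp(2*s) - 24*s*exp(s) + 30*exp(3*s) + 2*exp(2*s)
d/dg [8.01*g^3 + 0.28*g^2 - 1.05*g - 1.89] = 24.03*g^2 + 0.56*g - 1.05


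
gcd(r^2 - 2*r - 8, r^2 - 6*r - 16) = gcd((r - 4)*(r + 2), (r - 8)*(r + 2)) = r + 2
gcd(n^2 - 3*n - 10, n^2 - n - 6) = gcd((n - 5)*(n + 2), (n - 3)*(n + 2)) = n + 2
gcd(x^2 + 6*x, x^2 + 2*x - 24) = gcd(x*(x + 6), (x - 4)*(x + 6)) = x + 6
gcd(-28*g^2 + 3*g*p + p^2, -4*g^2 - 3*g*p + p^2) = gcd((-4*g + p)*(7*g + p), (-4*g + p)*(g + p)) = -4*g + p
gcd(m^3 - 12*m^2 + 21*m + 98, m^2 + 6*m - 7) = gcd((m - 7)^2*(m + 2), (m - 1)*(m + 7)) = 1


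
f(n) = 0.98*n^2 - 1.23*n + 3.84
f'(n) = 1.96*n - 1.23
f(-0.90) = 5.74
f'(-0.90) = -2.99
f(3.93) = 14.14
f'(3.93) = 6.47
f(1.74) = 4.67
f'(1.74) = 2.18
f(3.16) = 9.74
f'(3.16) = 4.96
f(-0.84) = 5.56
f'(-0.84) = -2.88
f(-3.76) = 22.32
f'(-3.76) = -8.60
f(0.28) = 3.57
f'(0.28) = -0.68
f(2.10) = 5.58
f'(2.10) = 2.89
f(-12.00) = 159.72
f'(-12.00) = -24.75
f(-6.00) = 46.50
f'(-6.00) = -12.99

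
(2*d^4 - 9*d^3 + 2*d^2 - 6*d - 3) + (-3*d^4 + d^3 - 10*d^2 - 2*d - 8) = -d^4 - 8*d^3 - 8*d^2 - 8*d - 11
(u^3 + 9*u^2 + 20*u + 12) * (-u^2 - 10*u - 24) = -u^5 - 19*u^4 - 134*u^3 - 428*u^2 - 600*u - 288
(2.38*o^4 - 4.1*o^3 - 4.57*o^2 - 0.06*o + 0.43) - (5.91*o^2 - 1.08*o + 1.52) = 2.38*o^4 - 4.1*o^3 - 10.48*o^2 + 1.02*o - 1.09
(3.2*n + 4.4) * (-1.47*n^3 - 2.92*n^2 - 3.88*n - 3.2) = -4.704*n^4 - 15.812*n^3 - 25.264*n^2 - 27.312*n - 14.08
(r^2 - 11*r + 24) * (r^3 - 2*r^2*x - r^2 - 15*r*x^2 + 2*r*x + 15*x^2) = r^5 - 2*r^4*x - 12*r^4 - 15*r^3*x^2 + 24*r^3*x + 35*r^3 + 180*r^2*x^2 - 70*r^2*x - 24*r^2 - 525*r*x^2 + 48*r*x + 360*x^2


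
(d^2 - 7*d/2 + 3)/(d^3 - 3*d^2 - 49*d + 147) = (d^2 - 7*d/2 + 3)/(d^3 - 3*d^2 - 49*d + 147)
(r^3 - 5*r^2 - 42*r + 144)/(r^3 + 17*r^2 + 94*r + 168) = (r^2 - 11*r + 24)/(r^2 + 11*r + 28)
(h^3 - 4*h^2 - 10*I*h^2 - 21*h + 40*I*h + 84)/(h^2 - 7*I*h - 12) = (h^2 - h*(4 + 7*I) + 28*I)/(h - 4*I)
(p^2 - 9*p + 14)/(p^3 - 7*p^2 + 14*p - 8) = (p - 7)/(p^2 - 5*p + 4)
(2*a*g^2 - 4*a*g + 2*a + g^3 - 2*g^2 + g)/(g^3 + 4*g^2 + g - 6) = (2*a*g - 2*a + g^2 - g)/(g^2 + 5*g + 6)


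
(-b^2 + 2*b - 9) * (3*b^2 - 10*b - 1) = -3*b^4 + 16*b^3 - 46*b^2 + 88*b + 9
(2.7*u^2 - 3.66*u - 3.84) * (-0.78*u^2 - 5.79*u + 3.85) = -2.106*u^4 - 12.7782*u^3 + 34.5816*u^2 + 8.1426*u - 14.784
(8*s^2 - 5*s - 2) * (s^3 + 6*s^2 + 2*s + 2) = 8*s^5 + 43*s^4 - 16*s^3 - 6*s^2 - 14*s - 4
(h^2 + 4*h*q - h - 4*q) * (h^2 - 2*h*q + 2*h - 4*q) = h^4 + 2*h^3*q + h^3 - 8*h^2*q^2 + 2*h^2*q - 2*h^2 - 8*h*q^2 - 4*h*q + 16*q^2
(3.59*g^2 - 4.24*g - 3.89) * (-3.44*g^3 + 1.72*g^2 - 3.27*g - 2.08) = -12.3496*g^5 + 20.7604*g^4 - 5.6505*g^3 - 0.293200000000001*g^2 + 21.5395*g + 8.0912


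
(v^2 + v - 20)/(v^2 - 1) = (v^2 + v - 20)/(v^2 - 1)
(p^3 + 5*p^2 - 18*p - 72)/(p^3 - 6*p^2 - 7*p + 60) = (p + 6)/(p - 5)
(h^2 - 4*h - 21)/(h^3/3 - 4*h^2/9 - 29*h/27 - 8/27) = 27*(-h^2 + 4*h + 21)/(-9*h^3 + 12*h^2 + 29*h + 8)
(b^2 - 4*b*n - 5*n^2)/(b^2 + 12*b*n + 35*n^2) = (b^2 - 4*b*n - 5*n^2)/(b^2 + 12*b*n + 35*n^2)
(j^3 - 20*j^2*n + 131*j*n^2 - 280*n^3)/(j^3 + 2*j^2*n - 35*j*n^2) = (j^2 - 15*j*n + 56*n^2)/(j*(j + 7*n))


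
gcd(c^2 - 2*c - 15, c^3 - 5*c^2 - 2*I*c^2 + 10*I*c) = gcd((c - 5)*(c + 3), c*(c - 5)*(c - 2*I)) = c - 5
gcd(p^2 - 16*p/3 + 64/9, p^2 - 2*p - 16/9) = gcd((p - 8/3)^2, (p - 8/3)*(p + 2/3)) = p - 8/3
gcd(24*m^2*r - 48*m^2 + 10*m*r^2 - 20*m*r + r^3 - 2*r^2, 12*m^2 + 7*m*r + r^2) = 4*m + r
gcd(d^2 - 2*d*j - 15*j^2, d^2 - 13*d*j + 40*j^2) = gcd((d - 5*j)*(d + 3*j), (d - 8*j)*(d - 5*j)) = d - 5*j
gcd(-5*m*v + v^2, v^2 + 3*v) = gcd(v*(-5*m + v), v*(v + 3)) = v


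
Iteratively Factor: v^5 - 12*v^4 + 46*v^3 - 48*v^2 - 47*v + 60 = (v - 5)*(v^4 - 7*v^3 + 11*v^2 + 7*v - 12) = (v - 5)*(v - 4)*(v^3 - 3*v^2 - v + 3) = (v - 5)*(v - 4)*(v - 1)*(v^2 - 2*v - 3) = (v - 5)*(v - 4)*(v - 1)*(v + 1)*(v - 3)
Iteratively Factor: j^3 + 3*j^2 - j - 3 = (j + 3)*(j^2 - 1) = (j - 1)*(j + 3)*(j + 1)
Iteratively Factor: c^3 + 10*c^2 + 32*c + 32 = (c + 4)*(c^2 + 6*c + 8) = (c + 4)^2*(c + 2)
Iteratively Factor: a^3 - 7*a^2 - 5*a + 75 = (a + 3)*(a^2 - 10*a + 25) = (a - 5)*(a + 3)*(a - 5)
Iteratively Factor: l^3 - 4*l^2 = (l)*(l^2 - 4*l) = l^2*(l - 4)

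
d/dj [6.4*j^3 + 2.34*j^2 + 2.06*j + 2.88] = 19.2*j^2 + 4.68*j + 2.06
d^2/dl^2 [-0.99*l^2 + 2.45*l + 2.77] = -1.98000000000000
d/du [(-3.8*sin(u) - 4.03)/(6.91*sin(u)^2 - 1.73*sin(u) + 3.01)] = (26.258*sin(u)^2 + 55.6946*sin(u) - 18.4099)*cos(u)/(47.7481*sin(u)^4 - 23.9086*sin(u)^3 + 44.5911*sin(u)^2 - 10.4146*sin(u) + 9.0601)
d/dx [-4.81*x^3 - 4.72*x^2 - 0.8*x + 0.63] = -14.43*x^2 - 9.44*x - 0.8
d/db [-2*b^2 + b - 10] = 1 - 4*b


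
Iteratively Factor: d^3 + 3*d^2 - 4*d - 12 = (d - 2)*(d^2 + 5*d + 6) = (d - 2)*(d + 2)*(d + 3)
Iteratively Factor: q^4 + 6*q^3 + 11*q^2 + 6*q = (q + 3)*(q^3 + 3*q^2 + 2*q) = (q + 2)*(q + 3)*(q^2 + q) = q*(q + 2)*(q + 3)*(q + 1)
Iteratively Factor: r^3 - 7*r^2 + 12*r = (r - 3)*(r^2 - 4*r) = (r - 4)*(r - 3)*(r)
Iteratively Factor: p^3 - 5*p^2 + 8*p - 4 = (p - 1)*(p^2 - 4*p + 4) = (p - 2)*(p - 1)*(p - 2)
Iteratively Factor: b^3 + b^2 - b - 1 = (b + 1)*(b^2 - 1) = (b - 1)*(b + 1)*(b + 1)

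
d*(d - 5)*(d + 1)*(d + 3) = d^4 - d^3 - 17*d^2 - 15*d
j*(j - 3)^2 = j^3 - 6*j^2 + 9*j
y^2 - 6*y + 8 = (y - 4)*(y - 2)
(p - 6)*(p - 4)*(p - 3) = p^3 - 13*p^2 + 54*p - 72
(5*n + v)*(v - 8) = 5*n*v - 40*n + v^2 - 8*v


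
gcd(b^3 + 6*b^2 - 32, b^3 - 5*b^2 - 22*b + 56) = b^2 + 2*b - 8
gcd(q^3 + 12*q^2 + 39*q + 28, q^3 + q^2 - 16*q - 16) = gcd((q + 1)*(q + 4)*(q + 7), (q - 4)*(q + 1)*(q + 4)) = q^2 + 5*q + 4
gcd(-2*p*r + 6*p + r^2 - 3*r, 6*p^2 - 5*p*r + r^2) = 2*p - r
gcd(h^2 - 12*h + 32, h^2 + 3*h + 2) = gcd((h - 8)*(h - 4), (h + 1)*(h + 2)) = 1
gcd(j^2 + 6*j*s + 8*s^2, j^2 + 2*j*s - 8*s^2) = j + 4*s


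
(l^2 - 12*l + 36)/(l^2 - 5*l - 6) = (l - 6)/(l + 1)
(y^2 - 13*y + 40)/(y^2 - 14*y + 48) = (y - 5)/(y - 6)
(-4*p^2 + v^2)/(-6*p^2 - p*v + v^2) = (2*p - v)/(3*p - v)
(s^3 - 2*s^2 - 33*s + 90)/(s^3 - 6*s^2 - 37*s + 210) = (s - 3)/(s - 7)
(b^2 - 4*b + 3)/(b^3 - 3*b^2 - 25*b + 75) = (b - 1)/(b^2 - 25)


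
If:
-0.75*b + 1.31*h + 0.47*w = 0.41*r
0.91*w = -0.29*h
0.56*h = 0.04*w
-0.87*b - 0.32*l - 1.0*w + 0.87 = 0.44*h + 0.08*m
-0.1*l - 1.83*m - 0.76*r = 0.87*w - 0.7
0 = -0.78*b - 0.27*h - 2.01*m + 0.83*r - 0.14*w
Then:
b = -0.11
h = 0.00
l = 3.00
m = 0.13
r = 0.21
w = 0.00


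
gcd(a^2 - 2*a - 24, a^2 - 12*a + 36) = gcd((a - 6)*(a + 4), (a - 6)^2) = a - 6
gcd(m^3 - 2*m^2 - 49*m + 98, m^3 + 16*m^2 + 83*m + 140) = m + 7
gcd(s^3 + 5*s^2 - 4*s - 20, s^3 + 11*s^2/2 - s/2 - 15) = s^2 + 7*s + 10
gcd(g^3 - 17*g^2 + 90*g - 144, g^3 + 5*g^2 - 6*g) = 1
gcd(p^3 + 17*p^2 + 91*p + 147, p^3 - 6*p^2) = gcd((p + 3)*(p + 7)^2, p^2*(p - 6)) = 1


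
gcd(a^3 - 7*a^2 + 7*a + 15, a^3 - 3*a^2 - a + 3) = a^2 - 2*a - 3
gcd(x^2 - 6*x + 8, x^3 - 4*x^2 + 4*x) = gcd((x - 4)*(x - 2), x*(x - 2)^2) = x - 2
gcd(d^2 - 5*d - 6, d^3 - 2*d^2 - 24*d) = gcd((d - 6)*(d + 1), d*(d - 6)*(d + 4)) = d - 6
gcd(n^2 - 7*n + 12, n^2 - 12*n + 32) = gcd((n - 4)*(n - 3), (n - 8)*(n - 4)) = n - 4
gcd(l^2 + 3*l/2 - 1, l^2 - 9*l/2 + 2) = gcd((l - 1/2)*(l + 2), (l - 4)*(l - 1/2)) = l - 1/2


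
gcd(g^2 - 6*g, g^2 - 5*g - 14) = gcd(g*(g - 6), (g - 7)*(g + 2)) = 1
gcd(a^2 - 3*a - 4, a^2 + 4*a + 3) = a + 1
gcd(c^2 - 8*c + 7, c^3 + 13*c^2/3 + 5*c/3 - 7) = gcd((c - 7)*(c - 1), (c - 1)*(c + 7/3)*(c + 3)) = c - 1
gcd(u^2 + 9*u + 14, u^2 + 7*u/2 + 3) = u + 2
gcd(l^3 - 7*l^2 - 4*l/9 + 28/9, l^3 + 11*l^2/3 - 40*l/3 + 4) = 1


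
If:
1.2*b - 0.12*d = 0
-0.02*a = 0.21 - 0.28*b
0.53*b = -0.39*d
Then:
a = -10.50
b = 0.00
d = 0.00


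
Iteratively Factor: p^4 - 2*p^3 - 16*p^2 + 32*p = (p)*(p^3 - 2*p^2 - 16*p + 32) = p*(p - 4)*(p^2 + 2*p - 8) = p*(p - 4)*(p - 2)*(p + 4)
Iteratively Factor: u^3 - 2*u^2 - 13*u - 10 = (u + 2)*(u^2 - 4*u - 5) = (u + 1)*(u + 2)*(u - 5)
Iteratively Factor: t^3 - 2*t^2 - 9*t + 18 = (t - 2)*(t^2 - 9) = (t - 2)*(t + 3)*(t - 3)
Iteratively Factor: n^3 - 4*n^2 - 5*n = (n - 5)*(n^2 + n) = (n - 5)*(n + 1)*(n)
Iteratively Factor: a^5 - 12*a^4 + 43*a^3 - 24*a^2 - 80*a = (a - 5)*(a^4 - 7*a^3 + 8*a^2 + 16*a) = (a - 5)*(a + 1)*(a^3 - 8*a^2 + 16*a) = a*(a - 5)*(a + 1)*(a^2 - 8*a + 16) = a*(a - 5)*(a - 4)*(a + 1)*(a - 4)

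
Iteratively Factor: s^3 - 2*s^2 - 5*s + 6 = (s - 3)*(s^2 + s - 2) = (s - 3)*(s + 2)*(s - 1)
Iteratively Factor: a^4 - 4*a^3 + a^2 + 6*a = (a - 2)*(a^3 - 2*a^2 - 3*a) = (a - 3)*(a - 2)*(a^2 + a) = a*(a - 3)*(a - 2)*(a + 1)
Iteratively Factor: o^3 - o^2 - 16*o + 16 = (o + 4)*(o^2 - 5*o + 4) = (o - 4)*(o + 4)*(o - 1)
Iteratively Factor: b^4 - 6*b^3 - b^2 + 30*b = (b)*(b^3 - 6*b^2 - b + 30) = b*(b - 3)*(b^2 - 3*b - 10) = b*(b - 5)*(b - 3)*(b + 2)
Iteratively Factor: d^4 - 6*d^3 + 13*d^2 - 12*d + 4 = (d - 2)*(d^3 - 4*d^2 + 5*d - 2) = (d - 2)^2*(d^2 - 2*d + 1) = (d - 2)^2*(d - 1)*(d - 1)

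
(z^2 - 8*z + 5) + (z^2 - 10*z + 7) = 2*z^2 - 18*z + 12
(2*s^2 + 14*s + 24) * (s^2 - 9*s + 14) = 2*s^4 - 4*s^3 - 74*s^2 - 20*s + 336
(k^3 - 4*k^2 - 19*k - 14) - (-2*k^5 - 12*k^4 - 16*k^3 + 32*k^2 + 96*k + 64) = 2*k^5 + 12*k^4 + 17*k^3 - 36*k^2 - 115*k - 78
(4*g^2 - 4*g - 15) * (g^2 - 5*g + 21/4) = 4*g^4 - 24*g^3 + 26*g^2 + 54*g - 315/4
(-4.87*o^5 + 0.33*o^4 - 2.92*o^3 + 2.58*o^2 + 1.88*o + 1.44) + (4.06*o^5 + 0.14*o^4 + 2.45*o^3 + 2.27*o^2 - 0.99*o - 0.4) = -0.81*o^5 + 0.47*o^4 - 0.47*o^3 + 4.85*o^2 + 0.89*o + 1.04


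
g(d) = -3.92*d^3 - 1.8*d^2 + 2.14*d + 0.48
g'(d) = -11.76*d^2 - 3.6*d + 2.14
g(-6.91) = 1193.11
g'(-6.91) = -534.50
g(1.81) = -24.79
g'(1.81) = -42.90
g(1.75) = -22.30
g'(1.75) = -40.18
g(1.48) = -13.00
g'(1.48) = -28.95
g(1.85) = -26.54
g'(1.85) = -44.77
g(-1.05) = 0.79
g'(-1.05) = -7.05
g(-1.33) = 3.67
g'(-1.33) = -13.87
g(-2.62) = 53.02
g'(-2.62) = -69.15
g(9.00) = -2983.74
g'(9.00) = -982.82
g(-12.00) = 6489.36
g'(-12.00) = -1648.10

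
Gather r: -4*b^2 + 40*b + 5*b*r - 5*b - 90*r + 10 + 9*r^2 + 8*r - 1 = -4*b^2 + 35*b + 9*r^2 + r*(5*b - 82) + 9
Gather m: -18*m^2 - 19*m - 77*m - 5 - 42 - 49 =-18*m^2 - 96*m - 96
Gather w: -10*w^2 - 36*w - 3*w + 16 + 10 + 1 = -10*w^2 - 39*w + 27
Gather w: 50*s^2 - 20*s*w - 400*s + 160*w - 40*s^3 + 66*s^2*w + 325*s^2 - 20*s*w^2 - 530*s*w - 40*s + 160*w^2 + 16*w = -40*s^3 + 375*s^2 - 440*s + w^2*(160 - 20*s) + w*(66*s^2 - 550*s + 176)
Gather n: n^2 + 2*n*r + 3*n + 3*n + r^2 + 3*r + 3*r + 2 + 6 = n^2 + n*(2*r + 6) + r^2 + 6*r + 8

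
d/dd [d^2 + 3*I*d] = 2*d + 3*I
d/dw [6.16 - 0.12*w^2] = -0.24*w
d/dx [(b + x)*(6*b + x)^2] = (6*b + x)*(8*b + 3*x)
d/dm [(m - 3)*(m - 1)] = 2*m - 4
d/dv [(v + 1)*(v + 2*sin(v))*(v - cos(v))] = (v + 1)*(v + 2*sin(v))*(sin(v) + 1) + (v + 1)*(v - cos(v))*(2*cos(v) + 1) + (v + 2*sin(v))*(v - cos(v))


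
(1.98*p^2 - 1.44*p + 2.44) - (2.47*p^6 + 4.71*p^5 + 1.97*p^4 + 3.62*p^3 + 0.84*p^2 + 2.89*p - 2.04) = -2.47*p^6 - 4.71*p^5 - 1.97*p^4 - 3.62*p^3 + 1.14*p^2 - 4.33*p + 4.48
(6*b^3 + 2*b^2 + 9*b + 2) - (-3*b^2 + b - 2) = 6*b^3 + 5*b^2 + 8*b + 4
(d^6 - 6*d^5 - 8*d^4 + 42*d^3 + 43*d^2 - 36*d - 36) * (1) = d^6 - 6*d^5 - 8*d^4 + 42*d^3 + 43*d^2 - 36*d - 36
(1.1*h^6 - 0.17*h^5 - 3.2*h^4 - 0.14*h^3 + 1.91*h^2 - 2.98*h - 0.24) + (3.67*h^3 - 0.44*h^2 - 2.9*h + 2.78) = 1.1*h^6 - 0.17*h^5 - 3.2*h^4 + 3.53*h^3 + 1.47*h^2 - 5.88*h + 2.54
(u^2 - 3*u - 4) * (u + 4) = u^3 + u^2 - 16*u - 16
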